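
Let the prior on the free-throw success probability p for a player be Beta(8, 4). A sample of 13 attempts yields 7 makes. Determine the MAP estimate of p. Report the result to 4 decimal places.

Prior: Beta(8, 4).
Data: 7 successes in 13 trials. The binomial likelihood contributes p^7(1−p)^6, so the posterior is Beta(8+7, 4+6) = Beta(15, 10).
For Beta(a, b) with a, b > 1 the mode is (a−1)/(a+b−2) = 14/23 ≈ 0.6087.

p̂_MAP = 0.6087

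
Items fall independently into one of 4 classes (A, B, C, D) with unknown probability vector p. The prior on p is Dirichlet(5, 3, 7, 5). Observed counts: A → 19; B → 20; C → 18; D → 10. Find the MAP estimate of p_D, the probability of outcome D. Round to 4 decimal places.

The posterior is Dirichlet(αᵢ + nᵢ) = Dirichlet(24, 23, 25, 15).
For a Dirichlet(a₁,…,a_K) with all aᵢ > 1, the mode has j-th component (aⱼ − 1)/(Σaᵢ − K).
Here Σaᵢ = 87 and K = 4, so p_D = (15 − 1)/(87 − 4) = 14/83 ≈ 0.1687.

MAP estimate of p_D = 0.1687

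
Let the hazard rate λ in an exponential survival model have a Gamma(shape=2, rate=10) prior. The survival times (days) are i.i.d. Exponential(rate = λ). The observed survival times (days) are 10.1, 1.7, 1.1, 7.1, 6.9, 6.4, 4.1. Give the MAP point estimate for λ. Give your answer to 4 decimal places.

λ̂_MAP = 0.1688

The Exponential(rate=λ) likelihood is ∝ λ^n e^(−λΣtᵢ). Here n = 7 and Σtᵢ = 10.1 + 1.7 + 1.1 + 7.1 + 6.9 + 6.4 + 4.1 = 37.4.
Posterior ∝ λe^(−10λ) · λ^7e^(−37.4λ) = λ^8e^(−47.4λ), i.e. Gamma(9, 47.4).
Mode = (a−1)/b = 8/47.4 ≈ 0.1688.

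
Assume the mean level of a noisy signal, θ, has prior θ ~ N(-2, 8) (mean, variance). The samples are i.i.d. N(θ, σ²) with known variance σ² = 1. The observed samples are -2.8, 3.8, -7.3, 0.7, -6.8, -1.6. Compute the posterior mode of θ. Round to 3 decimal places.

θ̂_MAP = -2.327

n = 6; x̄ = ((-2.8) + 3.8 + (-7.3) + 0.7 + (-6.8) + (-1.6))/6 = -14/6 = -7/3 ≈ -2.3333.
For a Normal prior and Normal likelihood with known variance, the posterior is Normal; its mode equals its mean, the precision-weighted average.
Prior precision 1/σ₀² = 1/8 = 0.125; data precision n/σ² = 6/1 = 6.
θ̂ = (0.125·(-2) + 6·(-7/3)) / (0.125 + 6) = (-14.25)/6.125 = -114/49 ≈ -2.327.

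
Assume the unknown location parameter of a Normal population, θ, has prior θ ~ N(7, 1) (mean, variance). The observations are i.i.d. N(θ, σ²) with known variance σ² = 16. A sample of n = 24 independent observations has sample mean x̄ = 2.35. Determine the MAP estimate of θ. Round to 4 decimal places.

n = 24, x̄ = 2.35.
For a Normal prior and Normal likelihood with known variance, the posterior is Normal; its mode equals its mean, the precision-weighted average.
Prior precision 1/σ₀² = 1/1 = 1; data precision n/σ² = 24/16 = 1.5.
θ̂ = (1·7 + 1.5·2.35) / (1 + 1.5) = 10.525/2.5 = 4.2100.

θ̂_MAP = 4.2100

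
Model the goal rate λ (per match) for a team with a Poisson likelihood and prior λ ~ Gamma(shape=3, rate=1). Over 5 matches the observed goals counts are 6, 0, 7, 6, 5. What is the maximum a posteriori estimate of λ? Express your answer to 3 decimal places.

Σxᵢ = 6+0+7+6+5 = 24, with n = 5.
Posterior ∝ λ^2e^(−1λ) · λ^24e^(−5λ) = λ^26e^(−6λ), i.e. Gamma(shape=27, rate=6).
The mode of a Gamma(a, b) with a ≥ 1 (shape–rate) is (a−1)/b = 26/6 ≈ 4.333.

λ̂_MAP = 4.333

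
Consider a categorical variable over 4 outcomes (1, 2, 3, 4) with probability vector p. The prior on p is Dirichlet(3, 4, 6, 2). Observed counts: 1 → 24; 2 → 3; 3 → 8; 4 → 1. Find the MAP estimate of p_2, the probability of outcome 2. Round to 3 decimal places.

The posterior is Dirichlet(αᵢ + nᵢ) = Dirichlet(27, 7, 14, 3).
For a Dirichlet(a₁,…,a_K) with all aᵢ > 1, the mode has j-th component (aⱼ − 1)/(Σaᵢ − K).
Here Σaᵢ = 51 and K = 4, so p_2 = (7 − 1)/(51 − 4) = 6/47 ≈ 0.128.

MAP estimate: 0.128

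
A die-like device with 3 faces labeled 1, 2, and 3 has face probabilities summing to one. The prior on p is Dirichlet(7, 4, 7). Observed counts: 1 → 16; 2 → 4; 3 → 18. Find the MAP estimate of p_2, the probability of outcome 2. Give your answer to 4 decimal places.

The posterior is Dirichlet(αᵢ + nᵢ) = Dirichlet(23, 8, 25).
For a Dirichlet(a₁,…,a_K) with all aᵢ > 1, the mode has j-th component (aⱼ − 1)/(Σaᵢ − K).
Here Σaᵢ = 56 and K = 3, so p_2 = (8 − 1)/(56 − 3) = 7/53 ≈ 0.1321.

MAP estimate: 0.1321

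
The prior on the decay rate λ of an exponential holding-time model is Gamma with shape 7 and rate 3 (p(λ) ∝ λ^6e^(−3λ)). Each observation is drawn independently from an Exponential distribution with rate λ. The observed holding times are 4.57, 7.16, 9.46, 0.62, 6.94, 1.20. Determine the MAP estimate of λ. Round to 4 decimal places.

The Exponential(rate=λ) likelihood is ∝ λ^n e^(−λΣtᵢ). Here n = 6 and Σtᵢ = 4.57 + 7.16 + 9.46 + 0.62 + 6.94 + 1.20 = 29.95.
Posterior ∝ λ^6e^(−3λ) · λ^6e^(−29.95λ) = λ^12e^(−32.95λ), i.e. Gamma(13, 32.95).
Mode = (a−1)/b = 12/32.95 ≈ 0.3642.

λ̂_MAP = 0.3642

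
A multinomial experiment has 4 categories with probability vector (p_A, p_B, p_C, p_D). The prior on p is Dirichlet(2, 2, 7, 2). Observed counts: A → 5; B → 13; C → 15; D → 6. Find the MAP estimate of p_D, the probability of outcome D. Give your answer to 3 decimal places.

The posterior is Dirichlet(αᵢ + nᵢ) = Dirichlet(7, 15, 22, 8).
For a Dirichlet(a₁,…,a_K) with all aᵢ > 1, the mode has j-th component (aⱼ − 1)/(Σaᵢ − K).
Here Σaᵢ = 52 and K = 4, so p_D = (8 − 1)/(52 − 4) = 7/48 ≈ 0.146.

MAP estimate of p_D = 0.146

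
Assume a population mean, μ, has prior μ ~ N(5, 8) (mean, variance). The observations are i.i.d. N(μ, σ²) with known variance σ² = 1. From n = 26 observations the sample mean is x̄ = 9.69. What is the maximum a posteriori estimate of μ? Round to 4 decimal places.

n = 26, x̄ = 9.69.
For a Normal prior and Normal likelihood with known variance, the posterior is Normal; its mode equals its mean, the precision-weighted average.
Prior precision 1/σ₀² = 1/8 = 0.125; data precision n/σ² = 26/1 = 26.
μ̂ = (0.125·5 + 26·9.69) / (0.125 + 26) = 252.565/26.125 = 50513/5225 ≈ 9.6676.

μ̂_MAP = 9.6676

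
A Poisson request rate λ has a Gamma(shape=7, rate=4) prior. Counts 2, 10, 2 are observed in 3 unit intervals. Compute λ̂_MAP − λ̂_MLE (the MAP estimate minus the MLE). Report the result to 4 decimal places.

MAP − MLE = -1.8095

Σxᵢ = 14. Posterior is Gamma(21, 7); MAP = (21−1)/7 = 20/7 ≈ 2.85714.
MLE = x̄ = 14/3 ≈ 4.66667.
Difference = 20/7 − 14/3 = -38/21 ≈ -1.8095.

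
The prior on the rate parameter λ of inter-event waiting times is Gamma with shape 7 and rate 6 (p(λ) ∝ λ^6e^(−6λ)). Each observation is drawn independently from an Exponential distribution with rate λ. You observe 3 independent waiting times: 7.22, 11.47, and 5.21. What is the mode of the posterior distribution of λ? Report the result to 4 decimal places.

The Exponential(rate=λ) likelihood is ∝ λ^n e^(−λΣtᵢ). Here n = 3 and Σtᵢ = 7.22 + 11.47 + 5.21 = 23.90.
Posterior ∝ λ^6e^(−6λ) · λ^3e^(−23.90λ) = λ^9e^(−29.90λ), i.e. Gamma(10, 29.90).
Mode = (a−1)/b = 9/29.90 ≈ 0.3010.

λ̂_MAP = 0.3010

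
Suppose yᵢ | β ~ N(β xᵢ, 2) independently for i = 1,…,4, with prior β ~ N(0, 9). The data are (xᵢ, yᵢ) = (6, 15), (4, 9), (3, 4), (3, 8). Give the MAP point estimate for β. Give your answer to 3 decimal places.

β̂_MAP = 2.307

log p(β | y) = −Σ(yᵢ − βxᵢ)²/(2·2) − β²/(2·9) + const.
Setting the derivative to zero: Σxᵢ(yᵢ − βxᵢ)/2 − β/9 = 0, so β = Σxᵢyᵢ / (Σxᵢ² + σ²/τ²).
Σxᵢyᵢ = 6·15 + 4·9 + 3·4 + 3·8 = 162; Σxᵢ² = 70; σ²/τ² = 2/9.
β̂_MAP = 162 / (70 + 2/9) = 162/(632/9) = 729/316 ≈ 2.307.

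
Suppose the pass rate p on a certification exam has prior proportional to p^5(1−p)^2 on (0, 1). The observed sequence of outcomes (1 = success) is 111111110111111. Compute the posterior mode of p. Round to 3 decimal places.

The prior density ∝ p^5(1−p)^2 is the kernel of Beta(6, 3).
Data: 14 successes in 15 trials (from the sequence). The binomial likelihood contributes p^14(1−p)^1, so the posterior is Beta(6+14, 3+1) = Beta(20, 4).
For Beta(a, b) with a, b > 1 the mode is (a−1)/(a+b−2) = 19/22 ≈ 0.864.

p̂_MAP = 0.864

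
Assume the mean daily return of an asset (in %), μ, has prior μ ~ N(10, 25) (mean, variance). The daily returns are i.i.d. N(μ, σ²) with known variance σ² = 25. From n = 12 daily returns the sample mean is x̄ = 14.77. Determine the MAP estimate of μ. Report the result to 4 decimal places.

n = 12, x̄ = 14.77.
For a Normal prior and Normal likelihood with known variance, the posterior is Normal; its mode equals its mean, the precision-weighted average.
Prior precision 1/σ₀² = 1/25 = 0.04; data precision n/σ² = 12/25 = 0.48.
μ̂ = (0.04·10 + 0.48·14.77) / (0.04 + 0.48) = 7.4896/0.52 = 4681/325 ≈ 14.4031.

μ̂_MAP = 14.4031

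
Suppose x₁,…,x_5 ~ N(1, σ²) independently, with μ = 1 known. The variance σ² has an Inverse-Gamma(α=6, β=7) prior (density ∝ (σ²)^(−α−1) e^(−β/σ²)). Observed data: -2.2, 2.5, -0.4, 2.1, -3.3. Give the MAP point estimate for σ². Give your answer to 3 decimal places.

Sum of squared deviations about the known mean: SS = (-2.2−1)² + (2.5−1)² + (-0.4−1)² + (2.1−1)² + (-3.3−1)² = 34.15.
The Normal likelihood contributes (σ²)^(−n/2) exp(−SS/(2σ²)), so the posterior is Inverse-Gamma(α + n/2, β + SS/2) = Inverse-Gamma(8.5, 24.075).
The mode of Inverse-Gamma(a, b) is b/(a+1) = 24.075/9.5 ≈ 2.534.

σ̂²_MAP = 2.534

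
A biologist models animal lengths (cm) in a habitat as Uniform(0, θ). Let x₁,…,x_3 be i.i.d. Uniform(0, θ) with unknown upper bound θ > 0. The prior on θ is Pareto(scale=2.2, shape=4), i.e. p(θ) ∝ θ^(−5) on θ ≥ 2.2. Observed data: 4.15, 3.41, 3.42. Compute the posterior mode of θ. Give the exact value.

The Uniform(0, θ) likelihood is θ^(−n) for θ ≥ max(xᵢ), zero otherwise. Here max(xᵢ) = 4.15.
Posterior ∝ θ^(−5) · θ^(−3) = θ^(−8) on θ ≥ max(2.2, 4.15) = 4.15.
This density is strictly decreasing in θ, so the posterior mode lies at the lower boundary of the support.

θ̂_MAP = 4.15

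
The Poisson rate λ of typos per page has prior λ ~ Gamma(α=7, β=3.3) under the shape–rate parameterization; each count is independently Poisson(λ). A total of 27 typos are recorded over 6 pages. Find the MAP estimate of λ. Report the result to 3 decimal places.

λ̂_MAP = 3.548

Σxᵢ = 27, n = 6.
Posterior ∝ λ^6e^(−3.3λ) · λ^27e^(−6λ) = λ^33e^(−9.3λ), i.e. Gamma(shape=34, rate=9.3).
The mode of a Gamma(a, b) with a ≥ 1 (shape–rate) is (a−1)/b = 33/9.3 ≈ 3.548.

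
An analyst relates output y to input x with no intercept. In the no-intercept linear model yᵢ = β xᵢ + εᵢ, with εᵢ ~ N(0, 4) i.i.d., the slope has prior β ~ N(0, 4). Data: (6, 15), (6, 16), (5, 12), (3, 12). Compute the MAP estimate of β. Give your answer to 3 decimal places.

log p(β | y) = −Σ(yᵢ − βxᵢ)²/(2·4) − β²/(2·4) + const.
Setting the derivative to zero: Σxᵢ(yᵢ − βxᵢ)/4 − β/4 = 0, so β = Σxᵢyᵢ / (Σxᵢ² + σ²/τ²).
Σxᵢyᵢ = 6·15 + 6·16 + 5·12 + 3·12 = 282; Σxᵢ² = 106; σ²/τ² = 1.
β̂_MAP = 282 / (106 + 1) = 282/107 ≈ 2.636.

β̂_MAP = 2.636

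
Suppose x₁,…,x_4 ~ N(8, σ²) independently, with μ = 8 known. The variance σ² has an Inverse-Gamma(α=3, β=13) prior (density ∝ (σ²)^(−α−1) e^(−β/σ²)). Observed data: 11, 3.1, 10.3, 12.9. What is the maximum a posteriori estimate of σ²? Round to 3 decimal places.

Sum of squared deviations about the known mean: SS = (11−8)² + (3.1−8)² + (10.3−8)² + (12.9−8)² = 62.31.
The Normal likelihood contributes (σ²)^(−n/2) exp(−SS/(2σ²)), so the posterior is Inverse-Gamma(α + n/2, β + SS/2) = Inverse-Gamma(5, 44.155).
The mode of Inverse-Gamma(a, b) is b/(a+1) = 44.155/6 ≈ 7.359.

σ̂²_MAP = 7.359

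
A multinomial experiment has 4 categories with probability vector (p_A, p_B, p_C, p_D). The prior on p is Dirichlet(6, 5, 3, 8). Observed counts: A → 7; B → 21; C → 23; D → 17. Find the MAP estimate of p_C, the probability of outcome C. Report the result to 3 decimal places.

MAP estimate of p_C = 0.291

The posterior is Dirichlet(αᵢ + nᵢ) = Dirichlet(13, 26, 26, 25).
For a Dirichlet(a₁,…,a_K) with all aᵢ > 1, the mode has j-th component (aⱼ − 1)/(Σaᵢ − K).
Here Σaᵢ = 90 and K = 4, so p_C = (26 − 1)/(90 − 4) = 25/86 ≈ 0.291.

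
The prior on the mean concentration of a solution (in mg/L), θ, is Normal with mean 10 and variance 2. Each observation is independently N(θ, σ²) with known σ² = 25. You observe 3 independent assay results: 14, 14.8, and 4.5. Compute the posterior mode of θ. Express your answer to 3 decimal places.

n = 3; x̄ = (14 + 14.8 + 4.5)/3 = 33.3/3 = 11.1.
For a Normal prior and Normal likelihood with known variance, the posterior is Normal; its mode equals its mean, the precision-weighted average.
Prior precision 1/σ₀² = 1/2 = 0.5; data precision n/σ² = 3/25 = 0.12.
θ̂ = (0.5·10 + 0.12·11.1) / (0.5 + 0.12) = 6.332/0.62 = 1583/155 ≈ 10.213.

θ̂_MAP = 10.213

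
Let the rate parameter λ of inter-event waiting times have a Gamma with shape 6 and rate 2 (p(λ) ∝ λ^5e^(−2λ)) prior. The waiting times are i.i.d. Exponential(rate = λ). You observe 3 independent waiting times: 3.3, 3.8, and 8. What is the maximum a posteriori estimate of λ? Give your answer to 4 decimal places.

The Exponential(rate=λ) likelihood is ∝ λ^n e^(−λΣtᵢ). Here n = 3 and Σtᵢ = 3.3 + 3.8 + 8 = 15.1.
Posterior ∝ λ^5e^(−2λ) · λ^3e^(−15.1λ) = λ^8e^(−17.1λ), i.e. Gamma(9, 17.1).
Mode = (a−1)/b = 8/17.1 ≈ 0.4678.

λ̂_MAP = 0.4678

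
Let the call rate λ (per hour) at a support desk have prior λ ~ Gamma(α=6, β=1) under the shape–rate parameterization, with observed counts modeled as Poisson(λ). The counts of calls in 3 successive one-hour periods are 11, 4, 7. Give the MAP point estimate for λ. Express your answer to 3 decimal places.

Σxᵢ = 11+4+7 = 22, with n = 3.
Posterior ∝ λ^5e^(−1λ) · λ^22e^(−3λ) = λ^27e^(−4λ), i.e. Gamma(shape=28, rate=4).
The mode of a Gamma(a, b) with a ≥ 1 (shape–rate) is (a−1)/b = 27/4 ≈ 6.750.

λ̂_MAP = 6.750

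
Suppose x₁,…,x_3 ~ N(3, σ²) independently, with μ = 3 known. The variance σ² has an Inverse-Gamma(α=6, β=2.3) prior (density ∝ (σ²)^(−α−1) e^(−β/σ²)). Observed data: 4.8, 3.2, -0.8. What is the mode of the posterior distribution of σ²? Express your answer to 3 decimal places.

Sum of squared deviations about the known mean: SS = (4.8−3)² + (3.2−3)² + (-0.8−3)² = 17.72.
The Normal likelihood contributes (σ²)^(−n/2) exp(−SS/(2σ²)), so the posterior is Inverse-Gamma(α + n/2, β + SS/2) = Inverse-Gamma(7.5, 11.16).
The mode of Inverse-Gamma(a, b) is b/(a+1) = 11.16/8.5 ≈ 1.313.

σ̂²_MAP = 1.313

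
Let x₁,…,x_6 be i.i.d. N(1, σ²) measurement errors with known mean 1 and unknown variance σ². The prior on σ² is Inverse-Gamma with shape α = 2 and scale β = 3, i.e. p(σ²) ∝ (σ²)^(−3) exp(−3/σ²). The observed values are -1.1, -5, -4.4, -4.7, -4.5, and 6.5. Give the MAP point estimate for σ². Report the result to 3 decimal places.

σ̂²_MAP = 14.047

Sum of squared deviations about the known mean: SS = (-1.1−1)² + (-5−1)² + (-4.4−1)² + (-4.7−1)² + (-4.5−1)² + (6.5−1)² = 162.56.
The Normal likelihood contributes (σ²)^(−n/2) exp(−SS/(2σ²)), so the posterior is Inverse-Gamma(α + n/2, β + SS/2) = Inverse-Gamma(5, 84.28).
The mode of Inverse-Gamma(a, b) is b/(a+1) = 84.28/6 ≈ 14.047.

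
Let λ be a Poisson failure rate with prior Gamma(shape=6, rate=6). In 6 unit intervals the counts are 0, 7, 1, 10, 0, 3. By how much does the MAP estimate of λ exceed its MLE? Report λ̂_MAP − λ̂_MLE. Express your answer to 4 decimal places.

Σxᵢ = 21. Posterior is Gamma(27, 12); MAP = (27−1)/12 = 26/12 ≈ 2.16667.
MLE = x̄ = 21/6 ≈ 3.50000.
Difference = 26/12 − 21/6 = -4/3 ≈ -1.3333.

MAP − MLE = -1.3333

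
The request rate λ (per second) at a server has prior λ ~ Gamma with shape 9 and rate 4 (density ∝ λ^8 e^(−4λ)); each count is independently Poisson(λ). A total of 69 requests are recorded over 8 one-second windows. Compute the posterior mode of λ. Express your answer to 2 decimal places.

Σxᵢ = 69, n = 8.
Posterior ∝ λ^8e^(−4λ) · λ^69e^(−8λ) = λ^77e^(−12λ), i.e. Gamma(shape=78, rate=12).
The mode of a Gamma(a, b) with a ≥ 1 (shape–rate) is (a−1)/b = 77/12 ≈ 6.42.

λ̂_MAP = 6.42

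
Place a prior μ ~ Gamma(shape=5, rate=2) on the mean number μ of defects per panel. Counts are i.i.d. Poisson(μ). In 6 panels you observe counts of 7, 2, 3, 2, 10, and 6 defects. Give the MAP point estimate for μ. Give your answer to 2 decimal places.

Σxᵢ = 7+2+3+2+10+6 = 30, with n = 6.
Posterior ∝ μ^4e^(−2μ) · μ^30e^(−6μ) = μ^34e^(−8μ), i.e. Gamma(shape=35, rate=8).
The mode of a Gamma(a, b) with a ≥ 1 (shape–rate) is (a−1)/b = 34/8 ≈ 4.25.

μ̂_MAP = 4.25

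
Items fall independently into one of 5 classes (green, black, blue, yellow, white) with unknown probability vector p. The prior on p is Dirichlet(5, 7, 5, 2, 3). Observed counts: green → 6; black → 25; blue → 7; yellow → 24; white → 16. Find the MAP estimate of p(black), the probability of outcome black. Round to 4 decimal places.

MAP estimate of p(black) = 0.3263

The posterior is Dirichlet(αᵢ + nᵢ) = Dirichlet(11, 32, 12, 26, 19).
For a Dirichlet(a₁,…,a_K) with all aᵢ > 1, the mode has j-th component (aⱼ − 1)/(Σaᵢ − K).
Here Σaᵢ = 100 and K = 5, so p(black) = (32 − 1)/(100 − 5) = 31/95 ≈ 0.3263.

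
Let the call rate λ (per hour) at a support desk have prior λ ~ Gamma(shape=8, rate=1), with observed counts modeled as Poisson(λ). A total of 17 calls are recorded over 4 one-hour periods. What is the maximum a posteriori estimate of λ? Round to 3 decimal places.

λ̂_MAP = 4.800

Σxᵢ = 17, n = 4.
Posterior ∝ λ^7e^(−1λ) · λ^17e^(−4λ) = λ^24e^(−5λ), i.e. Gamma(shape=25, rate=5).
The mode of a Gamma(a, b) with a ≥ 1 (shape–rate) is (a−1)/b = 24/5 ≈ 4.800.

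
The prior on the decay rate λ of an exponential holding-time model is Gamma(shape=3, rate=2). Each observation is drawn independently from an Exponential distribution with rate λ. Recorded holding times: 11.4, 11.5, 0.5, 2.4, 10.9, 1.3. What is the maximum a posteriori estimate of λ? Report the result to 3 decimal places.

λ̂_MAP = 0.200

The Exponential(rate=λ) likelihood is ∝ λ^n e^(−λΣtᵢ). Here n = 6 and Σtᵢ = 11.4 + 11.5 + 0.5 + 2.4 + 10.9 + 1.3 = 38.
Posterior ∝ λ^2e^(−2λ) · λ^6e^(−38λ) = λ^8e^(−40λ), i.e. Gamma(9, 40).
Mode = (a−1)/b = 8/40 ≈ 0.200.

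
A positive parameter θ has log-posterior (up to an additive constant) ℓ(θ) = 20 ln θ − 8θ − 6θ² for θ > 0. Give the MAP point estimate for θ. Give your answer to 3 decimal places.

θ̂_MAP = 1.000

ℓ'(θ) = 20/θ − 8 − 12θ. Setting this to zero and multiplying by θ: 12θ² + 8θ − 20 = 0.
θ = (−8 + √(8² + 4·12·20)) / (2·12) = (−8 + √1024) / 24 = (−8 + 32)/24 = 1.
ℓ''(θ) = −20/θ² − 12 < 0, confirming a maximum.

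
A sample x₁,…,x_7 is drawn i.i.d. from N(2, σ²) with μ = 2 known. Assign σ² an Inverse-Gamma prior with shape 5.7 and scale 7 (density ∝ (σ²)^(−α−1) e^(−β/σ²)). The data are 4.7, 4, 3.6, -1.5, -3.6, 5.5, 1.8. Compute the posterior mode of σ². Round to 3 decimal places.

σ̂²_MAP = 4.105

Sum of squared deviations about the known mean: SS = (4.7−2)² + (4−2)² + (3.6−2)² + (-1.5−2)² + (-3.6−2)² + (5.5−2)² + (1.8−2)² = 69.75.
The Normal likelihood contributes (σ²)^(−n/2) exp(−SS/(2σ²)), so the posterior is Inverse-Gamma(α + n/2, β + SS/2) = Inverse-Gamma(9.2, 41.875).
The mode of Inverse-Gamma(a, b) is b/(a+1) = 41.875/10.2 ≈ 4.105.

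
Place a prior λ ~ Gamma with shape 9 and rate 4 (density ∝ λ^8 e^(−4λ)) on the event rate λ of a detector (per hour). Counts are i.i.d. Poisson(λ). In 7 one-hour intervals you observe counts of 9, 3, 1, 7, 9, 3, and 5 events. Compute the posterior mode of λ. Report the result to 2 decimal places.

Σxᵢ = 9+3+1+7+9+3+5 = 37, with n = 7.
Posterior ∝ λ^8e^(−4λ) · λ^37e^(−7λ) = λ^45e^(−11λ), i.e. Gamma(shape=46, rate=11).
The mode of a Gamma(a, b) with a ≥ 1 (shape–rate) is (a−1)/b = 45/11 ≈ 4.09.

λ̂_MAP = 4.09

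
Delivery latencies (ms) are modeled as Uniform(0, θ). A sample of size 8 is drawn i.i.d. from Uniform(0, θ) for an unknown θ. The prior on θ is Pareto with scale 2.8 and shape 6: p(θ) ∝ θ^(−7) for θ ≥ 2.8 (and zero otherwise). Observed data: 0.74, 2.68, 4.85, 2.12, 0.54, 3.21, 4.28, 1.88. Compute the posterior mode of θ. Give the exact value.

θ̂_MAP = 4.85

The Uniform(0, θ) likelihood is θ^(−n) for θ ≥ max(xᵢ), zero otherwise. Here max(xᵢ) = 4.85.
Posterior ∝ θ^(−7) · θ^(−8) = θ^(−15) on θ ≥ max(2.8, 4.85) = 4.85.
This density is strictly decreasing in θ, so the posterior mode lies at the lower boundary of the support.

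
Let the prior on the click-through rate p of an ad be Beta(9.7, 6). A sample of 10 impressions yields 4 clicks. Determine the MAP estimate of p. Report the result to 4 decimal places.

Prior: Beta(9.7, 6).
Data: 4 successes in 10 trials. The binomial likelihood contributes p^4(1−p)^6, so the posterior is Beta(9.7+4, 6+6) = Beta(13.7, 12).
For Beta(a, b) with a, b > 1 the mode is (a−1)/(a+b−2) = 12.7/23.7 ≈ 0.5359.

p̂_MAP = 0.5359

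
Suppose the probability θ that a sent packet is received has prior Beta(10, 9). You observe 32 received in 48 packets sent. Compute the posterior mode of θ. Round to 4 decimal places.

θ̂_MAP = 0.6308

Prior: Beta(10, 9).
Data: 32 successes in 48 trials. The binomial likelihood contributes θ^32(1−θ)^16, so the posterior is Beta(10+32, 9+16) = Beta(42, 25).
For Beta(a, b) with a, b > 1 the mode is (a−1)/(a+b−2) = 41/65 ≈ 0.6308.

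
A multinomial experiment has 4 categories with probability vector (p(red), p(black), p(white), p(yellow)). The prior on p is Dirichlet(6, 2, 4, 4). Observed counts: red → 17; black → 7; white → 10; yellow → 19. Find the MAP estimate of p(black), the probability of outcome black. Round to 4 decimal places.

The posterior is Dirichlet(αᵢ + nᵢ) = Dirichlet(23, 9, 14, 23).
For a Dirichlet(a₁,…,a_K) with all aᵢ > 1, the mode has j-th component (aⱼ − 1)/(Σaᵢ − K).
Here Σaᵢ = 69 and K = 4, so p(black) = (9 − 1)/(69 − 4) = 8/65 ≈ 0.1231.

MAP estimate of p(black) = 0.1231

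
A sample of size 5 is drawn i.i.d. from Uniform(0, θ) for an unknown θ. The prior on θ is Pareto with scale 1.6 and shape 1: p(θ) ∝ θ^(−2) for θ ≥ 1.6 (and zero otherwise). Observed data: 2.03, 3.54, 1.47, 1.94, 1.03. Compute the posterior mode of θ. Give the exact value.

θ̂_MAP = 3.54

The Uniform(0, θ) likelihood is θ^(−n) for θ ≥ max(xᵢ), zero otherwise. Here max(xᵢ) = 3.54.
Posterior ∝ θ^(−2) · θ^(−5) = θ^(−7) on θ ≥ max(1.6, 3.54) = 3.54.
This density is strictly decreasing in θ, so the posterior mode lies at the lower boundary of the support.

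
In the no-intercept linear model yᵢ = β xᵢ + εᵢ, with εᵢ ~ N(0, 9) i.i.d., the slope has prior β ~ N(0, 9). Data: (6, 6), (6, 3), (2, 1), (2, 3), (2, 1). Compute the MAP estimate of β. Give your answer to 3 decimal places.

β̂_MAP = 0.753

log p(β | y) = −Σ(yᵢ − βxᵢ)²/(2·9) − β²/(2·9) + const.
Setting the derivative to zero: Σxᵢ(yᵢ − βxᵢ)/9 − β/9 = 0, so β = Σxᵢyᵢ / (Σxᵢ² + σ²/τ²).
Σxᵢyᵢ = 6·6 + 6·3 + 2·1 + 2·3 + 2·1 = 64; Σxᵢ² = 84; σ²/τ² = 1.
β̂_MAP = 64 / (84 + 1) = 64/85 ≈ 0.753.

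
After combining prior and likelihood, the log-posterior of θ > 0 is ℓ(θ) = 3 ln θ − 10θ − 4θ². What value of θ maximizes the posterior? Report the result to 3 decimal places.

θ̂_MAP = 0.250

ℓ'(θ) = 3/θ − 10 − 8θ. Setting this to zero and multiplying by θ: 8θ² + 10θ − 3 = 0.
θ = (−10 + √(10² + 4·8·3)) / (2·8) = (−10 + √196) / 16 = (−10 + 14)/16 = 1/4.
ℓ''(θ) = −3/θ² − 8 < 0, confirming a maximum.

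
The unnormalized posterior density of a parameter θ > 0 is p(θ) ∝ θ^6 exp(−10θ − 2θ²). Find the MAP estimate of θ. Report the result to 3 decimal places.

ℓ'(θ) = 6/θ − 10 − 4θ. Setting this to zero and multiplying by θ: 4θ² + 10θ − 6 = 0.
θ = (−10 + √(10² + 4·4·6)) / (2·4) = (−10 + √196) / 8 = (−10 + 14)/8 = 1/2.
ℓ''(θ) = −6/θ² − 4 < 0, confirming a maximum.

θ̂_MAP = 0.500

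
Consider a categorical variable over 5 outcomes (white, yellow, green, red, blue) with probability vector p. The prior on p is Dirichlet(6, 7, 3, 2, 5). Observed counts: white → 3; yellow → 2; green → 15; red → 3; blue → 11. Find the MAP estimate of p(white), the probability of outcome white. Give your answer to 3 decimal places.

The posterior is Dirichlet(αᵢ + nᵢ) = Dirichlet(9, 9, 18, 5, 16).
For a Dirichlet(a₁,…,a_K) with all aᵢ > 1, the mode has j-th component (aⱼ − 1)/(Σaᵢ − K).
Here Σaᵢ = 57 and K = 5, so p(white) = (9 − 1)/(57 − 5) = 8/52 ≈ 0.154.

MAP estimate of p(white) = 0.154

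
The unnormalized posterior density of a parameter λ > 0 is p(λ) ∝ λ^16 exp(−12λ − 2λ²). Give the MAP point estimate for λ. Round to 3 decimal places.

ℓ'(λ) = 16/λ − 12 − 4λ. Setting this to zero and multiplying by λ: 4λ² + 12λ − 16 = 0.
λ = (−12 + √(12² + 4·4·16)) / (2·4) = (−12 + √400) / 8 = (−12 + 20)/8 = 1.
ℓ''(λ) = −16/λ² − 4 < 0, confirming a maximum.

λ̂_MAP = 1.000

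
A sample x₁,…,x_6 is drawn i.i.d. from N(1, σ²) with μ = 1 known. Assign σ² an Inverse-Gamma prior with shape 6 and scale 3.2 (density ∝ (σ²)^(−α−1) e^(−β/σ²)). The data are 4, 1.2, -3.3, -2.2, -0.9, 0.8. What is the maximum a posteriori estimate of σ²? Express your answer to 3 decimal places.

Sum of squared deviations about the known mean: SS = (4−1)² + (1.2−1)² + (-3.3−1)² + (-2.2−1)² + (-0.9−1)² + (0.8−1)² = 41.42.
The Normal likelihood contributes (σ²)^(−n/2) exp(−SS/(2σ²)), so the posterior is Inverse-Gamma(α + n/2, β + SS/2) = Inverse-Gamma(9, 23.91).
The mode of Inverse-Gamma(a, b) is b/(a+1) = 23.91/10 ≈ 2.391.

σ̂²_MAP = 2.391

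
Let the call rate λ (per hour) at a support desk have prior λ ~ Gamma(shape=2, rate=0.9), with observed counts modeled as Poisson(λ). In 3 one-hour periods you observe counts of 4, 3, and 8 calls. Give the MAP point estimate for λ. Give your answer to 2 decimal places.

λ̂_MAP = 4.10

Σxᵢ = 4+3+8 = 15, with n = 3.
Posterior ∝ λe^(−0.9λ) · λ^15e^(−3λ) = λ^16e^(−3.9λ), i.e. Gamma(shape=17, rate=3.9).
The mode of a Gamma(a, b) with a ≥ 1 (shape–rate) is (a−1)/b = 16/3.9 ≈ 4.10.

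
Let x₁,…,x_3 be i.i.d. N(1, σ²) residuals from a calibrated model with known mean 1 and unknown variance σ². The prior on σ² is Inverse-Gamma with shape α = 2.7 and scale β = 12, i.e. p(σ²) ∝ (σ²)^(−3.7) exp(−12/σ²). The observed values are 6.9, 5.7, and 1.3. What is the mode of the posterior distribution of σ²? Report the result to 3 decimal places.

Sum of squared deviations about the known mean: SS = (6.9−1)² + (5.7−1)² + (1.3−1)² = 56.99.
The Normal likelihood contributes (σ²)^(−n/2) exp(−SS/(2σ²)), so the posterior is Inverse-Gamma(α + n/2, β + SS/2) = Inverse-Gamma(4.2, 40.495).
The mode of Inverse-Gamma(a, b) is b/(a+1) = 40.495/5.2 ≈ 7.788.

σ̂²_MAP = 7.788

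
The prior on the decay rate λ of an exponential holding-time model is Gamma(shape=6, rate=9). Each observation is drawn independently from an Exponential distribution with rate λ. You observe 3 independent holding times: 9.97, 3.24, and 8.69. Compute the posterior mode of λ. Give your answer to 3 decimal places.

λ̂_MAP = 0.259

The Exponential(rate=λ) likelihood is ∝ λ^n e^(−λΣtᵢ). Here n = 3 and Σtᵢ = 9.97 + 3.24 + 8.69 = 21.90.
Posterior ∝ λ^5e^(−9λ) · λ^3e^(−21.90λ) = λ^8e^(−30.90λ), i.e. Gamma(9, 30.90).
Mode = (a−1)/b = 8/30.90 ≈ 0.259.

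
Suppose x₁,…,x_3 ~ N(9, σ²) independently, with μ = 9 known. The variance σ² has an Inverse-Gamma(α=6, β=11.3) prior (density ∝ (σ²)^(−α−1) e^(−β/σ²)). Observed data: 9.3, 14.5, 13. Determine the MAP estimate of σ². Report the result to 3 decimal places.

σ̂²_MAP = 4.055

Sum of squared deviations about the known mean: SS = (9.3−9)² + (14.5−9)² + (13−9)² = 46.34.
The Normal likelihood contributes (σ²)^(−n/2) exp(−SS/(2σ²)), so the posterior is Inverse-Gamma(α + n/2, β + SS/2) = Inverse-Gamma(7.5, 34.47).
The mode of Inverse-Gamma(a, b) is b/(a+1) = 34.47/8.5 ≈ 4.055.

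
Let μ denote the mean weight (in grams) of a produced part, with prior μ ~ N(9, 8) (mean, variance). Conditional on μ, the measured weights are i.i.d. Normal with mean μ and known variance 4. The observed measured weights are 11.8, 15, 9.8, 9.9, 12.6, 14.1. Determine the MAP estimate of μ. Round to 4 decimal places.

μ̂_MAP = 11.9538

n = 6; x̄ = (11.8 + 15 + 9.8 + 9.9 + 12.6 + 14.1)/6 = 73.2/6 = 12.2.
For a Normal prior and Normal likelihood with known variance, the posterior is Normal; its mode equals its mean, the precision-weighted average.
Prior precision 1/σ₀² = 1/8 = 0.125; data precision n/σ² = 6/4 = 1.5.
μ̂ = (0.125·9 + 1.5·12.2) / (0.125 + 1.5) = 19.425/1.625 = 777/65 ≈ 11.9538.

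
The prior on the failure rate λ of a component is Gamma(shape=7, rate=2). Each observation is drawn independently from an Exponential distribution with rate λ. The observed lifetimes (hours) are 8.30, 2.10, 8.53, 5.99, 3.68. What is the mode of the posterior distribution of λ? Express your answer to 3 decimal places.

The Exponential(rate=λ) likelihood is ∝ λ^n e^(−λΣtᵢ). Here n = 5 and Σtᵢ = 8.30 + 2.10 + 8.53 + 5.99 + 3.68 = 28.60.
Posterior ∝ λ^6e^(−2λ) · λ^5e^(−28.60λ) = λ^11e^(−30.60λ), i.e. Gamma(12, 30.60).
Mode = (a−1)/b = 11/30.60 ≈ 0.359.

λ̂_MAP = 0.359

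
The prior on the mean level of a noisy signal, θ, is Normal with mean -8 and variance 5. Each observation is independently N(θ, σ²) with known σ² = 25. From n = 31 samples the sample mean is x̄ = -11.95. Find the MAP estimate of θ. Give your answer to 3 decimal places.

n = 31, x̄ = -11.95.
For a Normal prior and Normal likelihood with known variance, the posterior is Normal; its mode equals its mean, the precision-weighted average.
Prior precision 1/σ₀² = 1/5 = 0.2; data precision n/σ² = 31/25 = 1.24.
θ̂ = (0.2·(-8) + 1.24·(-11.95)) / (0.2 + 1.24) = (-16.418)/1.44 = -8209/720 ≈ -11.401.

θ̂_MAP = -11.401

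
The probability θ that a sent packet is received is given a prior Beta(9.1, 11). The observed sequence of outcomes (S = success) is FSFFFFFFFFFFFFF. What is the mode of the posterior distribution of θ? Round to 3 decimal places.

θ̂_MAP = 0.275

Prior: Beta(9.1, 11).
Data: 1 success in 15 trials (from the sequence). The binomial likelihood contributes θ(1−θ)^14, so the posterior is Beta(9.1+1, 11+14) = Beta(10.1, 25).
For Beta(a, b) with a, b > 1 the mode is (a−1)/(a+b−2) = 9.1/33.1 ≈ 0.275.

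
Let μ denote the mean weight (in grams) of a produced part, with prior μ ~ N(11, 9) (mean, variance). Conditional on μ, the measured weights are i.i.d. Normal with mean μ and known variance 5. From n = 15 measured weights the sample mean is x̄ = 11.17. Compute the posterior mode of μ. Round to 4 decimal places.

n = 15, x̄ = 11.17.
For a Normal prior and Normal likelihood with known variance, the posterior is Normal; its mode equals its mean, the precision-weighted average.
Prior precision 1/σ₀² = 1/9; data precision n/σ² = 15/5 = 3.
μ̂ = ((1/9)·11 + 3·11.17) / (1/9 + 3) = (31259/900)/(28/9) = 31259/2800 ≈ 11.1639.

μ̂_MAP = 11.1639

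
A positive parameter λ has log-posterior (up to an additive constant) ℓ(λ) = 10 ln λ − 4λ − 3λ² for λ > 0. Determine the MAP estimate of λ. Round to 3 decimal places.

ℓ'(λ) = 10/λ − 4 − 6λ. Setting this to zero and multiplying by λ: 6λ² + 4λ − 10 = 0.
λ = (−4 + √(4² + 4·6·10)) / (2·6) = (−4 + √256) / 12 = (−4 + 16)/12 = 1.
ℓ''(λ) = −10/λ² − 6 < 0, confirming a maximum.

λ̂_MAP = 1.000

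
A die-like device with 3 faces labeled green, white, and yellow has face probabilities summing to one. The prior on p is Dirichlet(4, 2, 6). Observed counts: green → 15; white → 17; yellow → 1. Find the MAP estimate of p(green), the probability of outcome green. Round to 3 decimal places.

MAP estimate of p(green) = 0.429

The posterior is Dirichlet(αᵢ + nᵢ) = Dirichlet(19, 19, 7).
For a Dirichlet(a₁,…,a_K) with all aᵢ > 1, the mode has j-th component (aⱼ − 1)/(Σaᵢ − K).
Here Σaᵢ = 45 and K = 3, so p(green) = (19 − 1)/(45 − 3) = 18/42 ≈ 0.429.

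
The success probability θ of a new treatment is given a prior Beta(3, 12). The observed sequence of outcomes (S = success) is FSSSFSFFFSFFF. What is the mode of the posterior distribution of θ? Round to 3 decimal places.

Prior: Beta(3, 12).
Data: 5 successes in 13 trials (from the sequence). The binomial likelihood contributes θ^5(1−θ)^8, so the posterior is Beta(3+5, 12+8) = Beta(8, 20).
For Beta(a, b) with a, b > 1 the mode is (a−1)/(a+b−2) = 7/26 ≈ 0.269.

θ̂_MAP = 0.269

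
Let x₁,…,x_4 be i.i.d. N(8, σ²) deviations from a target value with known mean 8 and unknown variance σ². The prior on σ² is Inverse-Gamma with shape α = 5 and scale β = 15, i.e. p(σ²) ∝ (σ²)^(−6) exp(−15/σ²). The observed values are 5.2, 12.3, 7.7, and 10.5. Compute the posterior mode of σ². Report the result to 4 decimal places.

σ̂²_MAP = 3.9169

Sum of squared deviations about the known mean: SS = (5.2−8)² + (12.3−8)² + (7.7−8)² + (10.5−8)² = 32.67.
The Normal likelihood contributes (σ²)^(−n/2) exp(−SS/(2σ²)), so the posterior is Inverse-Gamma(α + n/2, β + SS/2) = Inverse-Gamma(7, 31.335).
The mode of Inverse-Gamma(a, b) is b/(a+1) = 31.335/8 ≈ 3.9169.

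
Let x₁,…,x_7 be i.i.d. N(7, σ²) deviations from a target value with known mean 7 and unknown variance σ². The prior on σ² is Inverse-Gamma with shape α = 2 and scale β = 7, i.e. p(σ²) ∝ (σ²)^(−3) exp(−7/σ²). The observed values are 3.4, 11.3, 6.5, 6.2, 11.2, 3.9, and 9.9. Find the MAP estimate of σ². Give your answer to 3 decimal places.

Sum of squared deviations about the known mean: SS = (3.4−7)² + (11.3−7)² + (6.5−7)² + (6.2−7)² + (11.2−7)² + (3.9−7)² + (9.9−7)² = 68.
The Normal likelihood contributes (σ²)^(−n/2) exp(−SS/(2σ²)), so the posterior is Inverse-Gamma(α + n/2, β + SS/2) = Inverse-Gamma(5.5, 41).
The mode of Inverse-Gamma(a, b) is b/(a+1) = 41/6.5 ≈ 6.308.

σ̂²_MAP = 6.308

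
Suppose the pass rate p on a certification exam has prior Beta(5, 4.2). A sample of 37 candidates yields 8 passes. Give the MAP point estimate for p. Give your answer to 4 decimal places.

p̂_MAP = 0.2715

Prior: Beta(5, 4.2).
Data: 8 successes in 37 trials. The binomial likelihood contributes p^8(1−p)^29, so the posterior is Beta(5+8, 4.2+29) = Beta(13, 33.2).
For Beta(a, b) with a, b > 1 the mode is (a−1)/(a+b−2) = 12/44.2 ≈ 0.2715.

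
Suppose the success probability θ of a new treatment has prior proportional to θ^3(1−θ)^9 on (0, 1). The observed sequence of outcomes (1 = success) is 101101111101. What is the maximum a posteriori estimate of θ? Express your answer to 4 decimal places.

The prior density ∝ θ^3(1−θ)^9 is the kernel of Beta(4, 10).
Data: 9 successes in 12 trials (from the sequence). The binomial likelihood contributes θ^9(1−θ)^3, so the posterior is Beta(4+9, 10+3) = Beta(13, 13).
For Beta(a, b) with a, b > 1 the mode is (a−1)/(a+b−2) = 12/24 ≈ 0.5000.

θ̂_MAP = 0.5000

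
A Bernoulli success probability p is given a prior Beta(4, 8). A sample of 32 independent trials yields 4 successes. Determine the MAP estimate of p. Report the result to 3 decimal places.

Prior: Beta(4, 8).
Data: 4 successes in 32 trials. The binomial likelihood contributes p^4(1−p)^28, so the posterior is Beta(4+4, 8+28) = Beta(8, 36).
For Beta(a, b) with a, b > 1 the mode is (a−1)/(a+b−2) = 7/42 ≈ 0.167.

p̂_MAP = 0.167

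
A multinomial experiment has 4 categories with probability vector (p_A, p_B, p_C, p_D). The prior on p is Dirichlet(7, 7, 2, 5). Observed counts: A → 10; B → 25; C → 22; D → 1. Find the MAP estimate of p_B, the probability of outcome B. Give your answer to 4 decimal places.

The posterior is Dirichlet(αᵢ + nᵢ) = Dirichlet(17, 32, 24, 6).
For a Dirichlet(a₁,…,a_K) with all aᵢ > 1, the mode has j-th component (aⱼ − 1)/(Σaᵢ − K).
Here Σaᵢ = 79 and K = 4, so p_B = (32 − 1)/(79 − 4) = 31/75 ≈ 0.4133.

MAP estimate of p_B = 0.4133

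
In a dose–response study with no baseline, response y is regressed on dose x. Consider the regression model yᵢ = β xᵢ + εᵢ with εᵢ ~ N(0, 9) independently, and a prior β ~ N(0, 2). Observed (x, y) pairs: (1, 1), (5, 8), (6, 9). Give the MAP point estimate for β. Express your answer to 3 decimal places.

β̂_MAP = 1.429

log p(β | y) = −Σ(yᵢ − βxᵢ)²/(2·9) − β²/(2·2) + const.
Setting the derivative to zero: Σxᵢ(yᵢ − βxᵢ)/9 − β/2 = 0, so β = Σxᵢyᵢ / (Σxᵢ² + σ²/τ²).
Σxᵢyᵢ = 1·1 + 5·8 + 6·9 = 95; Σxᵢ² = 62; σ²/τ² = 4.5.
β̂_MAP = 95 / (62 + 4.5) = 95/66.5 ≈ 1.429.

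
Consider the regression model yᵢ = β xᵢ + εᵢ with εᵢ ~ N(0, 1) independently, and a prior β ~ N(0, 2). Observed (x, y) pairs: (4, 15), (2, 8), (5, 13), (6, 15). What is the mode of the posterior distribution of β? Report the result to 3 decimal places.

β̂_MAP = 2.834

log p(β | y) = −Σ(yᵢ − βxᵢ)²/(2·1) − β²/(2·2) + const.
Setting the derivative to zero: Σxᵢ(yᵢ − βxᵢ)/1 − β/2 = 0, so β = Σxᵢyᵢ / (Σxᵢ² + σ²/τ²).
Σxᵢyᵢ = 4·15 + 2·8 + 5·13 + 6·15 = 231; Σxᵢ² = 81; σ²/τ² = 0.5.
β̂_MAP = 231 / (81 + 0.5) = 231/81.5 ≈ 2.834.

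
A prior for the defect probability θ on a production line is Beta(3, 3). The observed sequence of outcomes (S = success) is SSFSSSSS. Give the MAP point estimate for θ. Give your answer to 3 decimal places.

Prior: Beta(3, 3).
Data: 7 successes in 8 trials (from the sequence). The binomial likelihood contributes θ^7(1−θ)^1, so the posterior is Beta(3+7, 3+1) = Beta(10, 4).
For Beta(a, b) with a, b > 1 the mode is (a−1)/(a+b−2) = 9/12 ≈ 0.750.

θ̂_MAP = 0.750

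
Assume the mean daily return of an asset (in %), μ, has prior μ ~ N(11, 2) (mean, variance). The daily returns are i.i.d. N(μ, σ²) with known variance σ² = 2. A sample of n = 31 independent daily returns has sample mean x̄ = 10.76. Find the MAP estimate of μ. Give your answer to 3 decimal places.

μ̂_MAP = 10.768

n = 31, x̄ = 10.76.
For a Normal prior and Normal likelihood with known variance, the posterior is Normal; its mode equals its mean, the precision-weighted average.
Prior precision 1/σ₀² = 1/2 = 0.5; data precision n/σ² = 31/2 = 15.5.
μ̂ = (0.5·11 + 15.5·10.76) / (0.5 + 15.5) = 172.28/16 = 10.7675 ≈ 10.768.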